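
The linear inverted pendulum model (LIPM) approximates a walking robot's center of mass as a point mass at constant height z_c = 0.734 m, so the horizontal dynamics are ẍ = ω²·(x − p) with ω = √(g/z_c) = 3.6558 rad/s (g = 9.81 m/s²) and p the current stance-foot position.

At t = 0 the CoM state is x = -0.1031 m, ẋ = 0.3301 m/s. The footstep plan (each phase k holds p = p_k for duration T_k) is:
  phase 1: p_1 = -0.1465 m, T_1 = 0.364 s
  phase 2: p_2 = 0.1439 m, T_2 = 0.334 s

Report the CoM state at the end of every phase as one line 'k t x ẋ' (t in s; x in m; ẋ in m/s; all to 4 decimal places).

1 0.3640 0.1002 0.9473
2 0.6980 0.4645 1.4987

phase 1: p=-0.1465, T=0.364, ωT=1.330711, cosh=2.024011, sinh=1.759722; start (x,ẋ)=(-0.103100, 0.330100) → end (x,ẋ)=(0.100236, 0.947327)
phase 2: p=0.1439, T=0.334, ωT=1.221037, cosh=1.842813, sinh=1.547889; start (x,ẋ)=(0.100236, 0.947327) → end (x,ẋ)=(0.464540, 1.498661)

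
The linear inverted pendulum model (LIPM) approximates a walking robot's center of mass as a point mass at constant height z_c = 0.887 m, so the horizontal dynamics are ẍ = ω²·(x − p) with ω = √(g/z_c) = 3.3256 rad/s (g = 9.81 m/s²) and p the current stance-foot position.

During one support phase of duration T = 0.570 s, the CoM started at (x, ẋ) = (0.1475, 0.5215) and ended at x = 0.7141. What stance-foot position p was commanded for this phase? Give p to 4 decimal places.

p = 0.1240

ωT = 3.3256·0.570 = 1.895592; cosh(ωT) = 3.403359, sinh(ωT) = 3.253129
x(T) = p + (x₀−p)·cosh(ωT) + (ẋ₀/ω)·sinh(ωT) ⇒ p·(1 − cosh) = x(T) − x₀·cosh − (ẋ₀/ω)·sinh
numerator   = 0.7141 − (0.1475)·3.403359 − (0.5215/3.3256)·3.253129 = -0.298031
denominator = 1 − 3.403359 = -2.403359
p = -0.298031 / -2.403359 = 0.1240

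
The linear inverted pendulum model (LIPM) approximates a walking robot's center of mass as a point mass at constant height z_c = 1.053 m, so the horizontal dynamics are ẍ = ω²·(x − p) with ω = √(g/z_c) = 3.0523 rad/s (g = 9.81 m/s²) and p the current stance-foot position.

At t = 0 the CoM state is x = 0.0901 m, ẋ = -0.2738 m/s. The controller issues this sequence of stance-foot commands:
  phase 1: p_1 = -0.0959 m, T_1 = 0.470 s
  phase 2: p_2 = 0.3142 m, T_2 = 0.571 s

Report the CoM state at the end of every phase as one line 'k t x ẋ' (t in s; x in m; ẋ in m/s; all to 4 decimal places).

phase 1: p=-0.0959, T=0.470, ωT=1.434581, cosh=2.218050, sinh=1.979835; start (x,ẋ)=(0.090100, -0.273800) → end (x,ẋ)=(0.139061, 0.516705)
phase 2: p=0.3142, T=0.571, ωT=1.742863, cosh=2.944349, sinh=2.769331; start (x,ẋ)=(0.139061, 0.516705) → end (x,ẋ)=(0.267331, 0.040937)

1 0.4700 0.1391 0.5167
2 1.0410 0.2673 0.0409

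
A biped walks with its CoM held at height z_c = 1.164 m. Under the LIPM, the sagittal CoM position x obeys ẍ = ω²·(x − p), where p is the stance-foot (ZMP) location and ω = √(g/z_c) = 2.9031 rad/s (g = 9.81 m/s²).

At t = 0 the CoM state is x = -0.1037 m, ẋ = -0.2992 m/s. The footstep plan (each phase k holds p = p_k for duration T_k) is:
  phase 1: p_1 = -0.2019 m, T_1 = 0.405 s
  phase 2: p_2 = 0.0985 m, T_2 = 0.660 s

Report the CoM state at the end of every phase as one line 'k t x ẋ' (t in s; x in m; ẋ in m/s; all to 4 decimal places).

1 0.4050 -0.1787 -0.1130
2 1.0650 -0.9930 -3.0670

phase 1: p=-0.2019, T=0.405, ωT=1.175755, cosh=1.774588, sinh=1.466002; start (x,ẋ)=(-0.103700, -0.299200) → end (x,ẋ)=(-0.178725, -0.113022)
phase 2: p=0.0985, T=0.660, ωT=1.916046, cosh=3.470615, sinh=3.323427; start (x,ẋ)=(-0.178725, -0.113022) → end (x,ẋ)=(-0.993027, -3.066990)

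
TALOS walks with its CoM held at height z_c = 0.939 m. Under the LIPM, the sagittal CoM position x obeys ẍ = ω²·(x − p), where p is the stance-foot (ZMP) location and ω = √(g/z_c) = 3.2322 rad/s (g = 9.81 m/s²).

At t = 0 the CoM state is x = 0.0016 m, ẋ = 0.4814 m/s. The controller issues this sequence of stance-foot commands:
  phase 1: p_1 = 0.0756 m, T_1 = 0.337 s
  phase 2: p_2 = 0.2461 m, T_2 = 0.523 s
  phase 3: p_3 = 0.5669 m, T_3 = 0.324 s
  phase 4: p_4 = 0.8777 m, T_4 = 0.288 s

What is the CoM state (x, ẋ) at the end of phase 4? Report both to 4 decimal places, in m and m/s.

x = 0.2608, ẋ = -1.4343

phase 1: p=0.0756, T=0.337, ωT=1.089251, cosh=1.654258, sinh=1.317790; start (x,ẋ)=(0.001600, 0.481400) → end (x,ẋ)=(0.149455, 0.481167)
phase 2: p=0.2461, T=0.523, ωT=1.690441, cosh=2.803154, sinh=2.618715; start (x,ẋ)=(0.149455, 0.481167) → end (x,ẋ)=(0.365029, 0.530762)
phase 3: p=0.5669, T=0.324, ωT=1.047233, cosh=1.600331, sinh=1.249423; start (x,ẋ)=(0.365029, 0.530762) → end (x,ẋ)=(0.449008, 0.034160)
phase 4: p=0.8777, T=0.288, ωT=0.930874, cosh=1.465467, sinh=1.071258; start (x,ẋ)=(0.449008, 0.034160) → end (x,ẋ)=(0.260788, -1.434293)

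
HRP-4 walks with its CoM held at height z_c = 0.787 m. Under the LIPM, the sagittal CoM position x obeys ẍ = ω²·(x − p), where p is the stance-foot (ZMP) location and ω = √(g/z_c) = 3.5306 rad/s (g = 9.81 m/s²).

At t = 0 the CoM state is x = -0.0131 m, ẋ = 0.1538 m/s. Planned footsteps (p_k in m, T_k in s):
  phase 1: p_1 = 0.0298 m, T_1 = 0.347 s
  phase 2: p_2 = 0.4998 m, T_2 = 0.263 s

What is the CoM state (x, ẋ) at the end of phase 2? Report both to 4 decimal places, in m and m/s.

x = -0.1900, ẋ = -1.7442

phase 1: p=0.0298, T=0.347, ωT=1.225118, cosh=1.849146, sinh=1.555423; start (x,ẋ)=(-0.013100, 0.153800) → end (x,ẋ)=(0.018229, 0.048810)
phase 2: p=0.4998, T=0.263, ωT=0.928548, cosh=1.462979, sinh=1.067852; start (x,ẋ)=(0.018229, 0.048810) → end (x,ẋ)=(-0.189965, -1.744191)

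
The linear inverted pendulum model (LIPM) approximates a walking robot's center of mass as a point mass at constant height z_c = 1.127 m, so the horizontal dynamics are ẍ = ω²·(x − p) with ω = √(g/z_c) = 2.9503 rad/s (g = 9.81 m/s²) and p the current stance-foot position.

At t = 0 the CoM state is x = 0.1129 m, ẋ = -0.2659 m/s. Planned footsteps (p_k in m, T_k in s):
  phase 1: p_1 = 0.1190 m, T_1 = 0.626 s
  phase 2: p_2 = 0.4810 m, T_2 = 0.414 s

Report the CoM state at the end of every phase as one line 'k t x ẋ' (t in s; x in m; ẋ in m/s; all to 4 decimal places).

phase 1: p=0.1190, T=0.626, ωT=1.846888, cosh=3.248892, sinh=3.091165; start (x,ẋ)=(0.112900, -0.265900) → end (x,ẋ)=(-0.179414, -0.919512)
phase 2: p=0.4810, T=0.414, ωT=1.221424, cosh=1.843413, sinh=1.548603; start (x,ẋ)=(-0.179414, -0.919512) → end (x,ẋ)=(-1.219064, -4.712366)

1 0.6260 -0.1794 -0.9195
2 1.0400 -1.2191 -4.7124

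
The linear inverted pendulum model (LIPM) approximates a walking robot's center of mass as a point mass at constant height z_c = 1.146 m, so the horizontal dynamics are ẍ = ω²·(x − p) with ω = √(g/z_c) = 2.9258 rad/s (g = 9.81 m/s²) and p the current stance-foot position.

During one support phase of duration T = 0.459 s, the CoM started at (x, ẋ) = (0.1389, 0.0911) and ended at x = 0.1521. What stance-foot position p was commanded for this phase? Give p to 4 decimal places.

p = 0.1794

ωT = 2.9258·0.459 = 1.342942; cosh(ωT) = 2.045686, sinh(ωT) = 1.784610
x(T) = p + (x₀−p)·cosh(ωT) + (ẋ₀/ω)·sinh(ωT) ⇒ p·(1 − cosh) = x(T) − x₀·cosh − (ẋ₀/ω)·sinh
numerator   = 0.1521 − (0.1389)·2.045686 − (0.0911/2.9258)·1.784610 = -0.187613
denominator = 1 − 2.045686 = -1.045686
p = -0.187613 / -1.045686 = 0.1794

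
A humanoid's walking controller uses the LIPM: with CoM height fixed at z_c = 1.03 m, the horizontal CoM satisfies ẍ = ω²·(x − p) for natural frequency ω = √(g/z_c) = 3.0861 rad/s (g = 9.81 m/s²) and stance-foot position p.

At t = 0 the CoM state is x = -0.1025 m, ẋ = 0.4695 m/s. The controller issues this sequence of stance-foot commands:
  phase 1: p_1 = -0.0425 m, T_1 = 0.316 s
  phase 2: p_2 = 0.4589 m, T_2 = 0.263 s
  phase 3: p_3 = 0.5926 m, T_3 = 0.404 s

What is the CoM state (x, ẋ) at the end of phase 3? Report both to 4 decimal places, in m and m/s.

x = -0.7033, ẋ = -3.6515

phase 1: p=-0.0425, T=0.316, ωT=0.975208, cosh=1.514416, sinh=1.137302; start (x,ẋ)=(-0.102500, 0.469500) → end (x,ẋ)=(0.039657, 0.500429)
phase 2: p=0.4589, T=0.263, ωT=0.811644, cosh=1.347867, sinh=0.903740; start (x,ẋ)=(0.039657, 0.500429) → end (x,ẋ)=(0.040363, -0.494771)
phase 3: p=0.5926, T=0.404, ωT=1.246784, cosh=1.883283, sinh=1.595855; start (x,ẋ)=(0.040363, -0.494771) → end (x,ẋ)=(-0.703270, -3.651544)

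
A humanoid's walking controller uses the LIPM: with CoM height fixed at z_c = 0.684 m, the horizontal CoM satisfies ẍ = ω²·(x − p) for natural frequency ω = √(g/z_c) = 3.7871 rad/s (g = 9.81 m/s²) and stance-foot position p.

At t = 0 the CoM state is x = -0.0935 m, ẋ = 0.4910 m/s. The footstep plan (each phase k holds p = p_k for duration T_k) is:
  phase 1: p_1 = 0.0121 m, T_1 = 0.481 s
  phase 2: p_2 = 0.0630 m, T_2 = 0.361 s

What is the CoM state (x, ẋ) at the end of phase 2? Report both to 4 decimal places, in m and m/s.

phase 1: p=0.0121, T=0.481, ωT=1.821595, cosh=3.171739, sinh=3.009972; start (x,ẋ)=(-0.093500, 0.491000) → end (x,ẋ)=(0.067409, 0.353583)
phase 2: p=0.0630, T=0.361, ωT=1.367143, cosh=2.089479, sinh=1.834645; start (x,ẋ)=(0.067409, 0.353583) → end (x,ẋ)=(0.243505, 0.769439)

x = 0.2435, ẋ = 0.7694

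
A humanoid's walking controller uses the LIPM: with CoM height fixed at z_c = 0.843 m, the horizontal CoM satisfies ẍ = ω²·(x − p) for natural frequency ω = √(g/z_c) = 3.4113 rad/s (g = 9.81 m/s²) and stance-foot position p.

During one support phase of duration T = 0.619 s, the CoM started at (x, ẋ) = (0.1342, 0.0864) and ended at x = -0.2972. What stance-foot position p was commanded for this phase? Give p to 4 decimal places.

p = 0.3017

ωT = 3.4113·0.619 = 2.111595; cosh(ωT) = 4.191225, sinh(ωT) = 4.070180
x(T) = p + (x₀−p)·cosh(ωT) + (ẋ₀/ω)·sinh(ωT) ⇒ p·(1 − cosh) = x(T) − x₀·cosh − (ẋ₀/ω)·sinh
numerator   = -0.2972 − (0.1342)·4.191225 − (0.0864/3.4113)·4.070180 = -0.962750
denominator = 1 − 4.191225 = -3.191225
p = -0.962750 / -3.191225 = 0.3017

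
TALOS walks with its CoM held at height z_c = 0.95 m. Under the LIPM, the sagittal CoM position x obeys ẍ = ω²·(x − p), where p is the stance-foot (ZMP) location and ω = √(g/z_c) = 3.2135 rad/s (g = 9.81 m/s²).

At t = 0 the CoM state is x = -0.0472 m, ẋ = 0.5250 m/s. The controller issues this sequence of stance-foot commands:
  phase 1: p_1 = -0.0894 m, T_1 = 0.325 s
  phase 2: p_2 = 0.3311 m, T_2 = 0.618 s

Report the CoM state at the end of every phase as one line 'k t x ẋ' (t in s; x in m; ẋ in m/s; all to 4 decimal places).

1 0.3250 0.1814 1.0071
2 0.9430 0.8956 2.0181

phase 1: p=-0.0894, T=0.325, ωT=1.044388, cosh=1.596782, sinh=1.244875; start (x,ẋ)=(-0.047200, 0.525000) → end (x,ẋ)=(0.181364, 1.007128)
phase 2: p=0.3311, T=0.618, ωT=1.985943, cosh=3.711583, sinh=3.574332; start (x,ẋ)=(0.181364, 1.007128) → end (x,ẋ)=(0.895555, 2.018148)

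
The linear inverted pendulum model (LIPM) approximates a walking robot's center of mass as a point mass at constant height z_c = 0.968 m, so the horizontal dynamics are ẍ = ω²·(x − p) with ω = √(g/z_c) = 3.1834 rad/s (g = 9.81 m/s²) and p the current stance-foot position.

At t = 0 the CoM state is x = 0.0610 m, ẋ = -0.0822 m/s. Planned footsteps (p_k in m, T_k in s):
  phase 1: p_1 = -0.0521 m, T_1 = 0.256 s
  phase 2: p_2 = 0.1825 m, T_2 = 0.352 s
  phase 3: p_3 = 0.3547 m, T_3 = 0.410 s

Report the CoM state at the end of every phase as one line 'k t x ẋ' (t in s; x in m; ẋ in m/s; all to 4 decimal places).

1 0.2560 0.0772 0.2160
2 0.6080 0.0969 -0.0929
3 1.0180 -0.2056 -1.5862

phase 1: p=-0.0521, T=0.256, ωT=0.814950, cosh=1.350862, sinh=0.908201; start (x,ẋ)=(0.061000, -0.082200) → end (x,ẋ)=(0.077231, 0.215950)
phase 2: p=0.1825, T=0.352, ωT=1.120557, cosh=1.696330, sinh=1.370232; start (x,ẋ)=(0.077231, 0.215950) → end (x,ẋ)=(0.096881, -0.092858)
phase 3: p=0.3547, T=0.410, ωT=1.305194, cosh=1.979762, sinh=1.708642; start (x,ẋ)=(0.096881, -0.092858) → end (x,ẋ)=(-0.205560, -1.586188)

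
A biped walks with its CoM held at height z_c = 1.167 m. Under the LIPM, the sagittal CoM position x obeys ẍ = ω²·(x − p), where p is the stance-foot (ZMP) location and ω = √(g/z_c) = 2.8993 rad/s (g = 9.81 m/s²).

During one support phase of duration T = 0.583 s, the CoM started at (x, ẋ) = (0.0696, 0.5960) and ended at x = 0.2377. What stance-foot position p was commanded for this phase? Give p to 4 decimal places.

p = 0.2749

ωT = 2.8993·0.583 = 1.690292; cosh(ωT) = 2.802764, sinh(ωT) = 2.618299
x(T) = p + (x₀−p)·cosh(ωT) + (ẋ₀/ω)·sinh(ωT) ⇒ p·(1 − cosh) = x(T) − x₀·cosh − (ẋ₀/ω)·sinh
numerator   = 0.2377 − (0.0696)·2.802764 − (0.5960/2.8993)·2.618299 = -0.495608
denominator = 1 − 2.802764 = -1.802764
p = -0.495608 / -1.802764 = 0.2749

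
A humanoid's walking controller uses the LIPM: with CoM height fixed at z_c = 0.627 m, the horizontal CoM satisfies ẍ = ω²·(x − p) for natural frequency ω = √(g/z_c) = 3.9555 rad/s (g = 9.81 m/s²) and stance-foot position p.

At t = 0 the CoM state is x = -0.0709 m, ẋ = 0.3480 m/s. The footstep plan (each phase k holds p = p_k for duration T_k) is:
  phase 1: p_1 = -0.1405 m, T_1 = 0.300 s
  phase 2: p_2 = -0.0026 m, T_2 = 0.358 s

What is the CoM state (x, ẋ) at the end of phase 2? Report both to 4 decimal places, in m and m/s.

phase 1: p=-0.1405, T=0.300, ωT=1.186650, cosh=1.790665, sinh=1.485423; start (x,ẋ)=(-0.070900, 0.348000) → end (x,ẋ)=(0.114816, 1.032093)
phase 2: p=-0.0026, T=0.358, ωT=1.416069, cosh=2.181778, sinh=1.939112; start (x,ẋ)=(0.114816, 1.032093) → end (x,ẋ)=(0.759540, 3.152395)

x = 0.7595, ẋ = 3.1524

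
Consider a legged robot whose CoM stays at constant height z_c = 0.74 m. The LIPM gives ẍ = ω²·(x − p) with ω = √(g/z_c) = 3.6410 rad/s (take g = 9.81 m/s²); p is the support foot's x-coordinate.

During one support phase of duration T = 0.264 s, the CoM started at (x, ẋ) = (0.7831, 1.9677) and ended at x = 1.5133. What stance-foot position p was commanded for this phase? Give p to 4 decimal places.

ωT = 3.6410·0.264 = 0.961224; cosh(ωT) = 1.498660, sinh(ωT) = 1.116235
x(T) = p + (x₀−p)·cosh(ωT) + (ẋ₀/ω)·sinh(ωT) ⇒ p·(1 − cosh) = x(T) − x₀·cosh − (ẋ₀/ω)·sinh
numerator   = 1.5133 − (0.7831)·1.498660 − (1.9677/3.6410)·1.116235 = -0.263546
denominator = 1 − 1.498660 = -0.498660
p = -0.263546 / -0.498660 = 0.5285

p = 0.5285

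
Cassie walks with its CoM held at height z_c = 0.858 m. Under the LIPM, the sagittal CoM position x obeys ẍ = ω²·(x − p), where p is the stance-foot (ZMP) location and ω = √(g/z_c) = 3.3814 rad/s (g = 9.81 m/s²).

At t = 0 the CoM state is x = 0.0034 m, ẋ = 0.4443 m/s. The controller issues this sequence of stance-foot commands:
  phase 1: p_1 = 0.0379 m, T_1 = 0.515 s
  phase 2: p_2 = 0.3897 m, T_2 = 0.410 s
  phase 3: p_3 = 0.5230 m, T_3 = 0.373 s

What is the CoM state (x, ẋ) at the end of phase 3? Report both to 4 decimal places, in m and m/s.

phase 1: p=0.0379, T=0.515, ωT=1.741421, cosh=2.940358, sinh=2.765087; start (x,ẋ)=(0.003400, 0.444300) → end (x,ẋ)=(0.299777, 0.983831)
phase 2: p=0.3897, T=0.410, ωT=1.386374, cosh=2.125149, sinh=1.875169; start (x,ẋ)=(0.299777, 0.983831) → end (x,ẋ)=(0.744188, 1.520613)
phase 3: p=0.5230, T=0.373, ωT=1.261262, cosh=1.906585, sinh=1.623289; start (x,ẋ)=(0.744188, 1.520613) → end (x,ẋ)=(1.674705, 4.113275)

x = 1.6747, ẋ = 4.1133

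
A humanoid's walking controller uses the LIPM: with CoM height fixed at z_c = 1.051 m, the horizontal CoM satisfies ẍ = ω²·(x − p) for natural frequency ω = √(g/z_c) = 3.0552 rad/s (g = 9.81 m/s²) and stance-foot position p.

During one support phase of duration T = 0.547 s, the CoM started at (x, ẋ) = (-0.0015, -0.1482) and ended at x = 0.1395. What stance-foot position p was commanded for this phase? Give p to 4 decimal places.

ωT = 3.0552·0.547 = 1.671194; cosh(ωT) = 2.753269, sinh(ωT) = 2.565247
x(T) = p + (x₀−p)·cosh(ωT) + (ẋ₀/ω)·sinh(ωT) ⇒ p·(1 − cosh) = x(T) − x₀·cosh − (ẋ₀/ω)·sinh
numerator   = 0.1395 − (-0.0015)·2.753269 − (-0.1482/3.0552)·2.565247 = 0.268064
denominator = 1 − 2.753269 = -1.753269
p = 0.268064 / -1.753269 = -0.1529

p = -0.1529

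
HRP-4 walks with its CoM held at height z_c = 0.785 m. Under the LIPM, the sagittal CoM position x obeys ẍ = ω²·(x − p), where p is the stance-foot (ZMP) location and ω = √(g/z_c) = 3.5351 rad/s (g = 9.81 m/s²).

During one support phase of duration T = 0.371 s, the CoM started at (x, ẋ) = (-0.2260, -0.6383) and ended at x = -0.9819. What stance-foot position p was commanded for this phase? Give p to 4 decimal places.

p = 0.2233

ωT = 3.5351·0.371 = 1.311522; cosh(ωT) = 1.990614, sinh(ωT) = 1.721205
x(T) = p + (x₀−p)·cosh(ωT) + (ẋ₀/ω)·sinh(ωT) ⇒ p·(1 − cosh) = x(T) − x₀·cosh − (ẋ₀/ω)·sinh
numerator   = -0.9819 − (-0.2260)·1.990614 − (-0.6383/3.5351)·1.721205 = -0.221239
denominator = 1 − 1.990614 = -0.990614
p = -0.221239 / -0.990614 = 0.2233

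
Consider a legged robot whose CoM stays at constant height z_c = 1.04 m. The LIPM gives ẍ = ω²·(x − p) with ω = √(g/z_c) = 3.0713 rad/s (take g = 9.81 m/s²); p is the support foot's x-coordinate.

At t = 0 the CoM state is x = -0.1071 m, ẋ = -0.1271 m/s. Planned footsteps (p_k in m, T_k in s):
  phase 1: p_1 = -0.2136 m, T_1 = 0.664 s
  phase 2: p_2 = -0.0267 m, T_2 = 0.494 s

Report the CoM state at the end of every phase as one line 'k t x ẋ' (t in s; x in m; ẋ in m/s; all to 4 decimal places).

phase 1: p=-0.2136, T=0.664, ωT=2.039343, cosh=3.907837, sinh=3.777723; start (x,ẋ)=(-0.107100, -0.127100) → end (x,ẋ)=(0.046251, 0.738982)
phase 2: p=-0.0267, T=0.494, ωT=1.517222, cosh=2.389431, sinh=2.170111; start (x,ẋ)=(0.046251, 0.738982) → end (x,ẋ)=(0.669759, 2.251968)

1 0.6640 0.0463 0.7390
2 1.1580 0.6698 2.2520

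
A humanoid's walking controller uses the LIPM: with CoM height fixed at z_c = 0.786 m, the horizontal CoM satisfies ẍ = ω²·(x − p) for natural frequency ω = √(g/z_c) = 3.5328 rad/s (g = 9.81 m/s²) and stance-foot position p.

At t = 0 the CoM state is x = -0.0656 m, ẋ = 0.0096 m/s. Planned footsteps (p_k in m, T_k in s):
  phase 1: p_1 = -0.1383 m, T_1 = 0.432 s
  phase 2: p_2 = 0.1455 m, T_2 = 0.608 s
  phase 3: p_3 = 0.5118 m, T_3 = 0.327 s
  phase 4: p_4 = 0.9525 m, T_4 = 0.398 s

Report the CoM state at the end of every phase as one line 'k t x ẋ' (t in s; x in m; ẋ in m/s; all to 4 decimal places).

1 0.4320 0.0428 0.5860
2 1.0400 0.4004 1.0112
3 1.3670 0.7266 1.2015
4 1.7650 1.1162 1.0683

phase 1: p=-0.1383, T=0.432, ωT=1.526170, cosh=2.408944, sinh=2.191577; start (x,ẋ)=(-0.065600, 0.009600) → end (x,ẋ)=(0.042786, 0.585999)
phase 2: p=0.1455, T=0.608, ωT=2.147942, cosh=4.341968, sinh=4.225244; start (x,ẋ)=(0.042786, 0.585999) → end (x,ẋ)=(0.400374, 1.011175)
phase 3: p=0.5118, T=0.327, ωT=1.155226, cosh=1.744863, sinh=1.429877; start (x,ẋ)=(0.400374, 1.011175) → end (x,ẋ)=(0.726644, 1.201499)
phase 4: p=0.9525, T=0.398, ωT=1.406054, cosh=2.162467, sinh=1.917359; start (x,ẋ)=(0.726644, 1.201499) → end (x,ẋ)=(1.116183, 1.068332)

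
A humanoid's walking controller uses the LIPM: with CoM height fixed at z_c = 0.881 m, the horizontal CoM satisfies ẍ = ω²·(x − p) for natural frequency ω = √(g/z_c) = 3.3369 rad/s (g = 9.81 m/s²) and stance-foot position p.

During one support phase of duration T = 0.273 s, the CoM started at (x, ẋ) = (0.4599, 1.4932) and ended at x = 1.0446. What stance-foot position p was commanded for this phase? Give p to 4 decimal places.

ωT = 3.3369·0.273 = 0.910974; cosh(ωT) = 1.444438, sinh(ωT) = 1.042305
x(T) = p + (x₀−p)·cosh(ωT) + (ẋ₀/ω)·sinh(ωT) ⇒ p·(1 − cosh) = x(T) − x₀·cosh − (ẋ₀/ω)·sinh
numerator   = 1.0446 − (0.4599)·1.444438 − (1.4932/3.3369)·1.042305 = -0.086109
denominator = 1 − 1.444438 = -0.444438
p = -0.086109 / -0.444438 = 0.1937

p = 0.1937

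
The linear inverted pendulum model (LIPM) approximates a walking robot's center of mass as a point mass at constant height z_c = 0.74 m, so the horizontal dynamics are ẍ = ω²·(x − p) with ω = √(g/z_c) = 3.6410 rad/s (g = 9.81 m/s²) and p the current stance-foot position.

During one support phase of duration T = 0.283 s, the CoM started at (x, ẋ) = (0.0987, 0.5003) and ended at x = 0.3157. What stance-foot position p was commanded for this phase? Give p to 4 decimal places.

ωT = 3.6410·0.283 = 1.030403; cosh(ωT) = 1.579529, sinh(ωT) = 1.222666
x(T) = p + (x₀−p)·cosh(ωT) + (ẋ₀/ω)·sinh(ωT) ⇒ p·(1 − cosh) = x(T) − x₀·cosh − (ẋ₀/ω)·sinh
numerator   = 0.3157 − (0.0987)·1.579529 − (0.5003/3.6410)·1.222666 = -0.008203
denominator = 1 − 1.579529 = -0.579529
p = -0.008203 / -0.579529 = 0.0142

p = 0.0142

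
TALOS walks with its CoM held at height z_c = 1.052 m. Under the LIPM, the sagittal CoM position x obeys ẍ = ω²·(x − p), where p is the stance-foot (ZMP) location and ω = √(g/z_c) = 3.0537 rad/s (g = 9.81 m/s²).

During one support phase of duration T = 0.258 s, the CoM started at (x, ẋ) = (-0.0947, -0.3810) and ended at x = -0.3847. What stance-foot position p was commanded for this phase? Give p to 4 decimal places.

ωT = 3.0537·0.258 = 0.787855; cosh(ωT) = 1.326747, sinh(ωT) = 0.871927
x(T) = p + (x₀−p)·cosh(ωT) + (ẋ₀/ω)·sinh(ωT) ⇒ p·(1 − cosh) = x(T) − x₀·cosh − (ẋ₀/ω)·sinh
numerator   = -0.3847 − (-0.0947)·1.326747 − (-0.3810/3.0537)·0.871927 = -0.150270
denominator = 1 − 1.326747 = -0.326747
p = -0.150270 / -0.326747 = 0.4599

p = 0.4599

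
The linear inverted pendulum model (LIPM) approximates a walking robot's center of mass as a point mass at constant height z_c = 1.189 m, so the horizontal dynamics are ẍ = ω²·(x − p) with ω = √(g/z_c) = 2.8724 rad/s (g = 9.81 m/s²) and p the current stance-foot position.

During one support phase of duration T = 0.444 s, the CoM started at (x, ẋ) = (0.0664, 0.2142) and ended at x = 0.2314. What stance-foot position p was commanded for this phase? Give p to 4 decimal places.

p = 0.0213

ωT = 2.8724·0.444 = 1.275346; cosh(ωT) = 1.929636, sinh(ωT) = 1.650302
x(T) = p + (x₀−p)·cosh(ωT) + (ẋ₀/ω)·sinh(ωT) ⇒ p·(1 − cosh) = x(T) − x₀·cosh − (ẋ₀/ω)·sinh
numerator   = 0.2314 − (0.0664)·1.929636 − (0.2142/2.8724)·1.650302 = -0.019794
denominator = 1 − 1.929636 = -0.929636
p = -0.019794 / -0.929636 = 0.0213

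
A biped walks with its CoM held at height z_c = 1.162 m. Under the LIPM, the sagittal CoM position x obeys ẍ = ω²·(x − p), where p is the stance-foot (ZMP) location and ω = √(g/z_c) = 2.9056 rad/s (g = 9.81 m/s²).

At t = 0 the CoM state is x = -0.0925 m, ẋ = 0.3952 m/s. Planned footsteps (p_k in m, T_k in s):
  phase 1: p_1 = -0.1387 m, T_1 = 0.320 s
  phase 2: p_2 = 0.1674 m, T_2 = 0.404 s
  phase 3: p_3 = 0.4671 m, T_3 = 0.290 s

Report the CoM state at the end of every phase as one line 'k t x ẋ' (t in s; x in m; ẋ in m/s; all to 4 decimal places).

phase 1: p=-0.1387, T=0.320, ωT=0.929792, cosh=1.464309, sinh=1.069673; start (x,ẋ)=(-0.092500, 0.395200) → end (x,ẋ)=(0.074441, 0.722286)
phase 2: p=0.1674, T=0.404, ωT=1.173862, cosh=1.771816, sinh=1.462645; start (x,ẋ)=(0.074441, 0.722286) → end (x,ẋ)=(0.366284, 0.884695)
phase 3: p=0.4671, T=0.290, ωT=0.842624, cosh=1.376516, sinh=0.945937; start (x,ẋ)=(0.366284, 0.884695) → end (x,ẋ)=(0.616343, 0.940702)

1 0.3200 0.0744 0.7223
2 0.7240 0.3663 0.8847
3 1.0140 0.6163 0.9407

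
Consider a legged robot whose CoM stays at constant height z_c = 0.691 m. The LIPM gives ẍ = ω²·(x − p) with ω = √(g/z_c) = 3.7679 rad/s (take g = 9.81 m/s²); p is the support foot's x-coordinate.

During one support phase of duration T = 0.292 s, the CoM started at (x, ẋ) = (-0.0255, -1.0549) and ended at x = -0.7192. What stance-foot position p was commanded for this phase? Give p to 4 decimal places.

ωT = 3.7679·0.292 = 1.100227; cosh(ωT) = 1.668822, sinh(ωT) = 1.336026
x(T) = p + (x₀−p)·cosh(ωT) + (ẋ₀/ω)·sinh(ωT) ⇒ p·(1 − cosh) = x(T) − x₀·cosh − (ẋ₀/ω)·sinh
numerator   = -0.7192 − (-0.0255)·1.668822 − (-1.0549/3.7679)·1.336026 = -0.302598
denominator = 1 − 1.668822 = -0.668822
p = -0.302598 / -0.668822 = 0.4524

p = 0.4524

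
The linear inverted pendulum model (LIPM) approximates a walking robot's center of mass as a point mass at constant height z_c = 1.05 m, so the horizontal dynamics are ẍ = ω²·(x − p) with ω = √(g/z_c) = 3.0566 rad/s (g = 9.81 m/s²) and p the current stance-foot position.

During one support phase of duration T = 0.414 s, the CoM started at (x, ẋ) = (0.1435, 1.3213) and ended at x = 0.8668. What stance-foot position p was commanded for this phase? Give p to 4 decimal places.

ωT = 3.0566·0.414 = 1.265432; cosh(ωT) = 1.913371, sinh(ωT) = 1.631254
x(T) = p + (x₀−p)·cosh(ωT) + (ẋ₀/ω)·sinh(ωT) ⇒ p·(1 − cosh) = x(T) − x₀·cosh − (ẋ₀/ω)·sinh
numerator   = 0.8668 − (0.1435)·1.913371 − (1.3213/3.0566)·1.631254 = -0.112923
denominator = 1 − 1.913371 = -0.913371
p = -0.112923 / -0.913371 = 0.1236

p = 0.1236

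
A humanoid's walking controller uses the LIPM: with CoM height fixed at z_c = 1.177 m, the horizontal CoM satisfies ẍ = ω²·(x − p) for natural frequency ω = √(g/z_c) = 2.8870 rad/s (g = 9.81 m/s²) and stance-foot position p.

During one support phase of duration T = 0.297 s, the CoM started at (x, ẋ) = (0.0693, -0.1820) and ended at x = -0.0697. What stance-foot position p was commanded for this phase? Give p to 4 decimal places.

p = 0.2691

ωT = 2.8870·0.297 = 0.857439; cosh(ωT) = 1.390682, sinh(ωT) = 0.966435
x(T) = p + (x₀−p)·cosh(ωT) + (ẋ₀/ω)·sinh(ωT) ⇒ p·(1 − cosh) = x(T) − x₀·cosh − (ẋ₀/ω)·sinh
numerator   = -0.0697 − (0.0693)·1.390682 − (-0.1820/2.8870)·0.966435 = -0.105149
denominator = 1 − 1.390682 = -0.390682
p = -0.105149 / -0.390682 = 0.2691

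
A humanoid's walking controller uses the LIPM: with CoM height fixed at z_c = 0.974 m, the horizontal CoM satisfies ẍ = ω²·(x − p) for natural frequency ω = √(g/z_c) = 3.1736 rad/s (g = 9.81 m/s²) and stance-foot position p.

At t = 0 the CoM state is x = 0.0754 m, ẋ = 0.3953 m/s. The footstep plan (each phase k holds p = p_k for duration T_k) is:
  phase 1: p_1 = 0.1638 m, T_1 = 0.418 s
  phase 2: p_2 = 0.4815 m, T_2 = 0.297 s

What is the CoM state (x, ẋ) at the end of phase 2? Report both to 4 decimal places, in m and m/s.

x = 0.1757, ẋ = -0.5076

phase 1: p=0.1638, T=0.418, ωT=1.326565, cosh=2.016732, sinh=1.751345; start (x,ẋ)=(0.075400, 0.395300) → end (x,ẋ)=(0.203666, 0.305881)
phase 2: p=0.4815, T=0.297, ωT=0.942559, cosh=1.478085, sinh=1.088456; start (x,ẋ)=(0.203666, 0.305881) → end (x,ẋ)=(0.175747, -0.507609)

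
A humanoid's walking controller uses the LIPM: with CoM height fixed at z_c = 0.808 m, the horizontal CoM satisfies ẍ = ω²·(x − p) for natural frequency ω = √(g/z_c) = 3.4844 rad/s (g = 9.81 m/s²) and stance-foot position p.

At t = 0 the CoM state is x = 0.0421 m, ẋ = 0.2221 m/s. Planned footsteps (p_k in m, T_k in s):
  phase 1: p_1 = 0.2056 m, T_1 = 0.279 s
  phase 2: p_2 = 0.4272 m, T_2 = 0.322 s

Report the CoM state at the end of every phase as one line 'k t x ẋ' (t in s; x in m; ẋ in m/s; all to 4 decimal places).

phase 1: p=0.2056, T=0.279, ωT=0.972148, cosh=1.510943, sinh=1.132673; start (x,ẋ)=(0.042100, 0.222100) → end (x,ẋ)=(0.030759, -0.309703)
phase 2: p=0.4272, T=0.322, ωT=1.121977, cosh=1.698277, sinh=1.372642; start (x,ẋ)=(0.030759, -0.309703) → end (x,ẋ)=(-0.368071, -2.422073)

1 0.2790 0.0308 -0.3097
2 0.6010 -0.3681 -2.4221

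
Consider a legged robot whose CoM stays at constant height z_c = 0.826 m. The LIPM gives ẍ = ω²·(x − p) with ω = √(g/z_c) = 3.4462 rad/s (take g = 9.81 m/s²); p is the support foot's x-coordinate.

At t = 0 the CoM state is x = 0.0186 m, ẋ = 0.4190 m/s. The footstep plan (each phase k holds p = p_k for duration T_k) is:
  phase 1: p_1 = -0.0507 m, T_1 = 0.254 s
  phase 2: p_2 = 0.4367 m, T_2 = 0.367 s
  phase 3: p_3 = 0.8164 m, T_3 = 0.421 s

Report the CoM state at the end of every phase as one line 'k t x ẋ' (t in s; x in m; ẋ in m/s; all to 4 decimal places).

1 0.2540 0.1674 0.8268
2 0.6210 0.3129 0.0686
3 1.0420 -0.2767 -3.3443

phase 1: p=-0.0507, T=0.254, ωT=0.875335, cosh=1.408201, sinh=0.991478; start (x,ẋ)=(0.018600, 0.419000) → end (x,ẋ)=(0.167435, 0.826822)
phase 2: p=0.4367, T=0.367, ωT=1.264755, cosh=1.912267, sinh=1.629959; start (x,ẋ)=(0.167435, 0.826822) → end (x,ẋ)=(0.312859, 0.068602)
phase 3: p=0.8164, T=0.421, ωT=1.450850, cosh=2.250556, sinh=2.016185; start (x,ẋ)=(0.312859, 0.068602) → end (x,ẋ)=(-0.276713, -3.344302)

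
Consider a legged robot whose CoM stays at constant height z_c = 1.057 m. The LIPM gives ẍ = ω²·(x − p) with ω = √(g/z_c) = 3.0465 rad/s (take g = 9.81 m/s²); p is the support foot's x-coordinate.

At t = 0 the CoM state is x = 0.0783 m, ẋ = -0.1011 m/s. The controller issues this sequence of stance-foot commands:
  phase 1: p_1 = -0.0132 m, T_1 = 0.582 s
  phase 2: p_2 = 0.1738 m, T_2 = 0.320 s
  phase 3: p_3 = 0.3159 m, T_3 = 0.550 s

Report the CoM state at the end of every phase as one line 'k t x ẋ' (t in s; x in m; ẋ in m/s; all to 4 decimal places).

phase 1: p=-0.0132, T=0.582, ωT=1.773063, cosh=3.029338, sinh=2.859526; start (x,ẋ)=(0.078300, -0.101100) → end (x,ẋ)=(0.169089, 0.490840)
phase 2: p=0.1738, T=0.320, ωT=0.974880, cosh=1.514043, sinh=1.136806; start (x,ẋ)=(0.169089, 0.490840) → end (x,ẋ)=(0.349825, 0.726839)
phase 3: p=0.3159, T=0.550, ωT=1.675575, cosh=2.764533, sinh=2.577333; start (x,ẋ)=(0.349825, 0.726839) → end (x,ẋ)=(1.024592, 2.275748)

1 0.5820 0.1691 0.4908
2 0.9020 0.3498 0.7268
3 1.4520 1.0246 2.2757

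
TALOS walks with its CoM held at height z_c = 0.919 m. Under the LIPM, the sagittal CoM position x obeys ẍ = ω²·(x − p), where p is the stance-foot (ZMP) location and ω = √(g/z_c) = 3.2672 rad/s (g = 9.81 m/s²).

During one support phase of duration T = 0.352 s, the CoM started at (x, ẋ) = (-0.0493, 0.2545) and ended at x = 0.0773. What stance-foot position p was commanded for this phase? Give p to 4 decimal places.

p = -0.0709

ωT = 3.2672·0.352 = 1.150054; cosh(ωT) = 1.737492, sinh(ωT) = 1.420873
x(T) = p + (x₀−p)·cosh(ωT) + (ẋ₀/ω)·sinh(ωT) ⇒ p·(1 − cosh) = x(T) − x₀·cosh − (ẋ₀/ω)·sinh
numerator   = 0.0773 − (-0.0493)·1.737492 − (0.2545/3.2672)·1.420873 = 0.052279
denominator = 1 − 1.737492 = -0.737492
p = 0.052279 / -0.737492 = -0.0709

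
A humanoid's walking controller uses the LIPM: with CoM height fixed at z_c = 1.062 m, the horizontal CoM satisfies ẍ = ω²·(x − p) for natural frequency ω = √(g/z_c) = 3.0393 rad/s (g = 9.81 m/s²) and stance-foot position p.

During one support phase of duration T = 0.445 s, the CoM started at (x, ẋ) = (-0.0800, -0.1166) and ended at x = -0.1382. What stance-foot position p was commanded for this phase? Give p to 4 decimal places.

ωT = 3.0393·0.445 = 1.352488; cosh(ωT) = 2.062816, sinh(ωT) = 1.804220
x(T) = p + (x₀−p)·cosh(ωT) + (ẋ₀/ω)·sinh(ωT) ⇒ p·(1 − cosh) = x(T) − x₀·cosh − (ẋ₀/ω)·sinh
numerator   = -0.1382 − (-0.0800)·2.062816 − (-0.1166/3.0393)·1.804220 = 0.096043
denominator = 1 − 2.062816 = -1.062816
p = 0.096043 / -1.062816 = -0.0904

p = -0.0904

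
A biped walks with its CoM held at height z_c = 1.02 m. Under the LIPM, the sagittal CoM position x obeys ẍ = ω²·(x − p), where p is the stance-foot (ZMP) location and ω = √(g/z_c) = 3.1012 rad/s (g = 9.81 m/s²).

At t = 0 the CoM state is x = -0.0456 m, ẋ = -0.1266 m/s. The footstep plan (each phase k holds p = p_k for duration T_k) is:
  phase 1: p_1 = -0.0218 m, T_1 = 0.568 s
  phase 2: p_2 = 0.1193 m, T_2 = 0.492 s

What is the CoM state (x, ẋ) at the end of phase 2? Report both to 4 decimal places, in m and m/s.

x = -1.0851, ẋ = -3.6420

phase 1: p=-0.0218, T=0.568, ωT=1.761482, cosh=2.996423, sinh=2.824633; start (x,ẋ)=(-0.045600, -0.126600) → end (x,ẋ)=(-0.208425, -0.587829)
phase 2: p=0.1193, T=0.492, ωT=1.525790, cosh=2.408113, sinh=2.190664; start (x,ẋ)=(-0.208425, -0.587829) → end (x,ẋ)=(-1.085136, -3.642017)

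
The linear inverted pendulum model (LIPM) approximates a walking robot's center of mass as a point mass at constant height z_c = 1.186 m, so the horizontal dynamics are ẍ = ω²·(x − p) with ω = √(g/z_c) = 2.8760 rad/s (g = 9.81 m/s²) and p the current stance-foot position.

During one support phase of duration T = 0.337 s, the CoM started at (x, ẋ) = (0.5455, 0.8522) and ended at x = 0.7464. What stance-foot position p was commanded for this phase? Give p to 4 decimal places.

ωT = 2.8760·0.337 = 0.969212; cosh(ωT) = 1.507624, sinh(ωT) = 1.128242
x(T) = p + (x₀−p)·cosh(ωT) + (ẋ₀/ω)·sinh(ωT) ⇒ p·(1 − cosh) = x(T) − x₀·cosh − (ẋ₀/ω)·sinh
numerator   = 0.7464 − (0.5455)·1.507624 − (0.8522/2.8760)·1.128242 = -0.410323
denominator = 1 − 1.507624 = -0.507624
p = -0.410323 / -0.507624 = 0.8083

p = 0.8083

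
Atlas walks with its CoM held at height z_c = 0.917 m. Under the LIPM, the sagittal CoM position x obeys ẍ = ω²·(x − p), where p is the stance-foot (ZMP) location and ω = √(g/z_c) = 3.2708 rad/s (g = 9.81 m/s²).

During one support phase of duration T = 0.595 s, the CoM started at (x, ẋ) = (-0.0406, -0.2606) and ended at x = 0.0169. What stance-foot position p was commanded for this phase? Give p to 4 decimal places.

p = -0.1692

ωT = 3.2708·0.595 = 1.946126; cosh(ωT) = 3.572169, sinh(ωT) = 3.429342
x(T) = p + (x₀−p)·cosh(ωT) + (ẋ₀/ω)·sinh(ωT) ⇒ p·(1 − cosh) = x(T) − x₀·cosh − (ẋ₀/ω)·sinh
numerator   = 0.0169 − (-0.0406)·3.572169 − (-0.2606/3.2708)·3.429342 = 0.435162
denominator = 1 − 3.572169 = -2.572169
p = 0.435162 / -2.572169 = -0.1692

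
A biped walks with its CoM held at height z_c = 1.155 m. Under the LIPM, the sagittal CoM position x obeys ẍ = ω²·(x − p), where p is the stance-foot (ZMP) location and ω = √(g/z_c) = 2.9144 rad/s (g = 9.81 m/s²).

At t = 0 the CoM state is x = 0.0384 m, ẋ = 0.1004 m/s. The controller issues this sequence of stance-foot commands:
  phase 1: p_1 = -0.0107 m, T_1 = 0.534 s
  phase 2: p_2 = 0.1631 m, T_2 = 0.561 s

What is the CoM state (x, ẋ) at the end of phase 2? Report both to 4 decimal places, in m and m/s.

x = 0.7167, ẋ = 1.7103

phase 1: p=-0.0107, T=0.534, ωT=1.556290, cosh=2.476057, sinh=2.265140; start (x,ẋ)=(0.038400, 0.100400) → end (x,ẋ)=(0.188908, 0.572731)
phase 2: p=0.1631, T=0.561, ωT=1.634978, cosh=2.662152, sinh=2.467195; start (x,ẋ)=(0.188908, 0.572731) → end (x,ẋ)=(0.716651, 1.710264)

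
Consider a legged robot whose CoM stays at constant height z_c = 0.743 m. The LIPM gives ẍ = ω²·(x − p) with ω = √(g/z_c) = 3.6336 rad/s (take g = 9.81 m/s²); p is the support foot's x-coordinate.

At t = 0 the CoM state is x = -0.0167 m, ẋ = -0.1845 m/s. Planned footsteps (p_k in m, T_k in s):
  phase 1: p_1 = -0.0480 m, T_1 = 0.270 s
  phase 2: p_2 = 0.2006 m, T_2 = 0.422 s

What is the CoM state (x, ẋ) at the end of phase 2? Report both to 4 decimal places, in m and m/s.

phase 1: p=-0.0480, T=0.270, ωT=0.981072, cosh=1.521112, sinh=1.146203; start (x,ẋ)=(-0.016700, -0.184500) → end (x,ẋ)=(-0.058589, -0.150286)
phase 2: p=0.2006, T=0.422, ωT=1.533379, cosh=2.424807, sinh=2.209002; start (x,ẋ)=(-0.058589, -0.150286) → end (x,ẋ)=(-0.519247, -2.444827)

x = -0.5192, ẋ = -2.4448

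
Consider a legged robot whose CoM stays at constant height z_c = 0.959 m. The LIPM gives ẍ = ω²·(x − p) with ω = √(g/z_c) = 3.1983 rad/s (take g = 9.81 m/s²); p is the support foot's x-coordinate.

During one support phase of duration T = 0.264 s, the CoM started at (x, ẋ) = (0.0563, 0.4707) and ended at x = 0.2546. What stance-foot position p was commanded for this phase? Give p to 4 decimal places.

ωT = 3.1983·0.264 = 0.844351; cosh(ωT) = 1.378152, sinh(ωT) = 0.948316
x(T) = p + (x₀−p)·cosh(ωT) + (ẋ₀/ω)·sinh(ωT) ⇒ p·(1 − cosh) = x(T) − x₀·cosh − (ẋ₀/ω)·sinh
numerator   = 0.2546 − (0.0563)·1.378152 − (0.4707/3.1983)·0.948316 = 0.037445
denominator = 1 − 1.378152 = -0.378152
p = 0.037445 / -0.378152 = -0.0990

p = -0.0990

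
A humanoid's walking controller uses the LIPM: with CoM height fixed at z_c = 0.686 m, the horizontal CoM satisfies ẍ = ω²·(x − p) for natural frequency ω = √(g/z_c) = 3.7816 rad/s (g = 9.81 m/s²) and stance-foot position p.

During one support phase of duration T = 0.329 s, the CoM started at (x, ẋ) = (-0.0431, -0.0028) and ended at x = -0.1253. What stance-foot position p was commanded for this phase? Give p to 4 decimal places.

p = 0.0491

ωT = 3.7816·0.329 = 1.244146; cosh(ωT) = 1.879079, sinh(ωT) = 1.590892
x(T) = p + (x₀−p)·cosh(ωT) + (ẋ₀/ω)·sinh(ωT) ⇒ p·(1 − cosh) = x(T) − x₀·cosh − (ẋ₀/ω)·sinh
numerator   = -0.1253 − (-0.0431)·1.879079 − (-0.0028/3.7816)·1.590892 = -0.043134
denominator = 1 − 1.879079 = -0.879079
p = -0.043134 / -0.879079 = 0.0491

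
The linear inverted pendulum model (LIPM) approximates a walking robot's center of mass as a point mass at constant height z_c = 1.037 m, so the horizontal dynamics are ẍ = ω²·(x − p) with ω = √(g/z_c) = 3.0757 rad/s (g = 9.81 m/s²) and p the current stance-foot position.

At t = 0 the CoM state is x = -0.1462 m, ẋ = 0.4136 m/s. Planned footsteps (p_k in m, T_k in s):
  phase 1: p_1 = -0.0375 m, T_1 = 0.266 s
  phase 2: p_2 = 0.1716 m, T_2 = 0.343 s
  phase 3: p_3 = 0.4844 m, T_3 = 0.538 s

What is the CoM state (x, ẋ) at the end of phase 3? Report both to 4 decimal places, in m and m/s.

phase 1: p=-0.0375, T=0.266, ωT=0.818136, cosh=1.353763, sinh=0.912509; start (x,ẋ)=(-0.146200, 0.413600) → end (x,ẋ)=(-0.061946, 0.254838)
phase 2: p=0.1716, T=0.343, ωT=1.054965, cosh=1.610040, sinh=1.261835; start (x,ẋ)=(-0.061946, 0.254838) → end (x,ẋ)=(-0.099868, -0.496097)
phase 3: p=0.4844, T=0.538, ωT=1.654727, cosh=2.711397, sinh=2.520253; start (x,ẋ)=(-0.099868, -0.496097) → end (x,ẋ)=(-1.506289, -5.874095)

x = -1.5063, ẋ = -5.8741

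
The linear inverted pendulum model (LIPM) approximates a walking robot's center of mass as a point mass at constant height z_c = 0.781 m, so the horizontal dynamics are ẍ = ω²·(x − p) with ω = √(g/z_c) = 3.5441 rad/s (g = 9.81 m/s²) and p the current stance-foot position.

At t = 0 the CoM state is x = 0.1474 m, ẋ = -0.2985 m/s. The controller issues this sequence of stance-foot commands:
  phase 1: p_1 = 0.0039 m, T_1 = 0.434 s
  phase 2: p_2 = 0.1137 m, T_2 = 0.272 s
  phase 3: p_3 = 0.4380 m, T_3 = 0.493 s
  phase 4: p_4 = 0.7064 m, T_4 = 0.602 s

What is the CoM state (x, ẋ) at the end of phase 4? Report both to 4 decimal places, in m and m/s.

x = 2.2543, ẋ = 5.6240

phase 1: p=0.0039, T=0.434, ωT=1.538139, cosh=2.435350, sinh=2.220570; start (x,ẋ)=(0.147400, -0.298500) → end (x,ẋ)=(0.166346, 0.402382)
phase 2: p=0.1137, T=0.272, ωT=0.963995, cosh=1.501759, sinh=1.120393; start (x,ẋ)=(0.166346, 0.402382) → end (x,ẋ)=(0.319967, 0.813328)
phase 3: p=0.4380, T=0.493, ωT=1.747241, cosh=2.956502, sinh=2.782248; start (x,ẋ)=(0.319967, 0.813328) → end (x,ẋ)=(0.727526, 1.240729)
phase 4: p=0.7064, T=0.602, ωT=2.133548, cosh=4.281597, sinh=4.163181; start (x,ẋ)=(0.727526, 1.240729) → end (x,ẋ)=(2.254312, 5.624012)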